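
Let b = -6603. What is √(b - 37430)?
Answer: I*√44033 ≈ 209.84*I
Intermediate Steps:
√(b - 37430) = √(-6603 - 37430) = √(-44033) = I*√44033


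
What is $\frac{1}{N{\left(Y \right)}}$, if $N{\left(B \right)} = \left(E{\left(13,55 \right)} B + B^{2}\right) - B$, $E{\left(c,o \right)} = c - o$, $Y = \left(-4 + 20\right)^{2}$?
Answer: $\frac{1}{54528} \approx 1.8339 \cdot 10^{-5}$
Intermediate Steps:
$Y = 256$ ($Y = 16^{2} = 256$)
$N{\left(B \right)} = B^{2} - 43 B$ ($N{\left(B \right)} = \left(\left(13 - 55\right) B + B^{2}\right) - B = \left(- 42 B + B^{2}\right) - B = \left(B^{2} - 42 B\right) - B = B^{2} - 43 B$)
$\frac{1}{N{\left(Y \right)}} = \frac{1}{256 \left(-43 + 256\right)} = \frac{1}{256 \cdot 213} = \frac{1}{54528}$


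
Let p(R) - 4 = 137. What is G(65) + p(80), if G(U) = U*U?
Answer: 4366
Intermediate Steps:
G(U) = U²
p(R) = 141 (p(R) = 4 + 137 = 141)
G(65) + p(80) = 65² + 141 = 4225 + 141 = 4366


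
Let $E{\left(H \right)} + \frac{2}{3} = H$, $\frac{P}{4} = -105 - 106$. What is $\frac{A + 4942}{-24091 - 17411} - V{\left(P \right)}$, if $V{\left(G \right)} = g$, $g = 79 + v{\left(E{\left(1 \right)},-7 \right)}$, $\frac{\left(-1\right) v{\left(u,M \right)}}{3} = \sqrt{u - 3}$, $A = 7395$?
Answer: $- \frac{3290995}{41502} + 2 i \sqrt{6} \approx -79.297 + 4.899 i$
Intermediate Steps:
$P = -844$ ($P = 4 \left(-105 - 106\right) = 4 \left(-211\right) = -844$)
$E{\left(H \right)} = - \frac{2}{3} + H$
$v{\left(u,M \right)} = - 3 \sqrt{-3 + u}$ ($v{\left(u,M \right)} = - 3 \sqrt{u - 3} = - 3 \sqrt{-3 + u}$)
$g = 79 - 2 i \sqrt{6}$ ($g = 79 - 3 \sqrt{-3 + \left(- \frac{2}{3} + 1\right)} = 79 - 3 \sqrt{-3 + \frac{1}{3}} = 79 - 3 \sqrt{- \frac{8}{3}} = 79 - 3 \frac{2 i \sqrt{6}}{3} = 79 - 2 i \sqrt{6} \approx 79.0 - 4.899 i$)
$V{\left(G \right)} = 79 - 2 i \sqrt{6}$
$\frac{A + 4942}{-24091 - 17411} - V{\left(P \right)} = \frac{7395 + 4942}{-24091 - 17411} - \left(79 - 2 i \sqrt{6}\right) = \frac{12337}{-41502} - \left(79 - 2 i \sqrt{6}\right) = 12337 \left(- \frac{1}{41502}\right) - \left(79 - 2 i \sqrt{6}\right) = - \frac{12337}{41502} - \left(79 - 2 i \sqrt{6}\right) = - \frac{3290995}{41502} + 2 i \sqrt{6}$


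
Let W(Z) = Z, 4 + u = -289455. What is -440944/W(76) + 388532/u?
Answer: -31916184432/5499721 ≈ -5803.2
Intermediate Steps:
u = -289459 (u = -4 - 289455 = -289459)
-440944/W(76) + 388532/u = -440944/76 + 388532/(-289459) = -440944*1/76 + 388532*(-1/289459) = -110236/19 - 388532/289459 = -31916184432/5499721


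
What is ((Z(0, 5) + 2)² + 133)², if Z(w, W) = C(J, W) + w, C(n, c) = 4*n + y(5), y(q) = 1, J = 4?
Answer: 244036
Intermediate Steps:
C(n, c) = 1 + 4*n (C(n, c) = 4*n + 1 = 1 + 4*n)
Z(w, W) = 17 + w (Z(w, W) = (1 + 4*4) + w = (1 + 16) + w = 17 + w)
((Z(0, 5) + 2)² + 133)² = (((17 + 0) + 2)² + 133)² = ((17 + 2)² + 133)² = (19² + 133)² = (361 + 133)² = 494² = 244036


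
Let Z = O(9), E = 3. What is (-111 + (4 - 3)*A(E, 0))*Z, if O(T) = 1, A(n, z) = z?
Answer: -111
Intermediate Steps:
Z = 1
(-111 + (4 - 3)*A(E, 0))*Z = (-111 + (4 - 3)*0)*1 = (-111 + 1*0)*1 = (-111 + 0)*1 = -111*1 = -111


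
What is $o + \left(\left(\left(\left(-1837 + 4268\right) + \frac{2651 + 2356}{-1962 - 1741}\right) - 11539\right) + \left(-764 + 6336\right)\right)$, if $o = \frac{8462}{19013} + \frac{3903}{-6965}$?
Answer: $- \frac{247810608528886}{70053113305} \approx -3537.5$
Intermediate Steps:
$o = - \frac{15269909}{132425545}$ ($o = 8462 \cdot \frac{1}{19013} + 3903 \left(- \frac{1}{6965}\right) = \frac{8462}{19013} - \frac{3903}{6965} = - \frac{15269909}{132425545} \approx -0.11531$)
$o + \left(\left(\left(\left(-1837 + 4268\right) + \frac{2651 + 2356}{-1962 - 1741}\right) - 11539\right) + \left(-764 + 6336\right)\right) = - \frac{15269909}{132425545} + \left(\left(\left(\left(-1837 + 4268\right) + \frac{2651 + 2356}{-1962 - 1741}\right) - 11539\right) + \left(-764 + 6336\right)\right) = - \frac{15269909}{132425545} + \left(\left(\left(2431 + \frac{5007}{-3703}\right) - 11539\right) + 5572\right) = - \frac{15269909}{132425545} + \left(\left(\left(2431 + 5007 \left(- \frac{1}{3703}\right)\right) - 11539\right) + 5572\right) = - \frac{15269909}{132425545} + \left(\left(\left(2431 - \frac{5007}{3703}\right) - 11539\right) + 5572\right) = - \frac{15269909}{132425545} + \left(\left(\frac{8996986}{3703} - 11539\right) + 5572\right) = - \frac{15269909}{132425545} + \left(- \frac{33731931}{3703} + 5572\right) = - \frac{15269909}{132425545} - \frac{13098815}{3703} = - \frac{247810608528886}{70053113305}$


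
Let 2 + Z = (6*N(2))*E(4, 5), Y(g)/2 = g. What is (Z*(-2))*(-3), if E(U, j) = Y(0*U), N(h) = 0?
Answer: -12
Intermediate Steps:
Y(g) = 2*g
E(U, j) = 0 (E(U, j) = 2*(0*U) = 2*0 = 0)
Z = -2 (Z = -2 + (6*0)*0 = -2 + 0*0 = -2 + 0 = -2)
(Z*(-2))*(-3) = -2*(-2)*(-3) = 4*(-3) = -12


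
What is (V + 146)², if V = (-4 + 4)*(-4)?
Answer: 21316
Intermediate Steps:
V = 0 (V = 0*(-4) = 0)
(V + 146)² = (0 + 146)² = 146² = 21316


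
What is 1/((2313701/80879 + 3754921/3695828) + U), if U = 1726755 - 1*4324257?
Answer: -298914872812/776423125223720637 ≈ -3.8499e-7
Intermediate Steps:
U = -2597502 (U = 1726755 - 4324257 = -2597502)
1/((2313701/80879 + 3754921/3695828) + U) = 1/((2313701/80879 + 3754921/3695828) - 2597502) = 1/(8854735194987/298914872812 - 2597502) = 1/(-776423125223720637/298914872812) = -298914872812/776423125223720637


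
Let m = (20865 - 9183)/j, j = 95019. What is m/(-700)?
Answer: -1947/11085550 ≈ -0.00017563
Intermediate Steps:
m = 3894/31673 (m = (20865 - 9183)/95019 = 11682*(1/95019) = 3894/31673 ≈ 0.12294)
m/(-700) = (3894/31673)/(-700) = (3894/31673)*(-1/700) = -1947/11085550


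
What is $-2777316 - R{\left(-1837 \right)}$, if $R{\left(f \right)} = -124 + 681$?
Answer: $-2777873$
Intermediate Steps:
$R{\left(f \right)} = 557$
$-2777316 - R{\left(-1837 \right)} = -2777316 - 557 = -2777873$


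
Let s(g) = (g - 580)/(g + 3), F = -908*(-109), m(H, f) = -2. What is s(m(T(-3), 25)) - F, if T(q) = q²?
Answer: -99554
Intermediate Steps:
F = 98972
s(g) = (-580 + g)/(3 + g)
s(m(T(-3), 25)) - F = (-580 - 2)/(3 - 2) - 1*98972 = -582/1 - 98972 = 1*(-582) - 98972 = -582 - 98972 = -99554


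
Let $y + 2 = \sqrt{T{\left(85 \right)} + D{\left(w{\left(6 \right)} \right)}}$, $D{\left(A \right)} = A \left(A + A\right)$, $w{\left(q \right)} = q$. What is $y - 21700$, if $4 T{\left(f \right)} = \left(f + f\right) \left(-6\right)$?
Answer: $-21702 + i \sqrt{183} \approx -21702.0 + 13.528 i$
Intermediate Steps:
$T{\left(f \right)} = - 3 f$ ($T{\left(f \right)} = \frac{\left(f + f\right) \left(-6\right)}{4} = \frac{2 f \left(-6\right)}{4} = \frac{\left(-12\right) f}{4} = - 3 f$)
$D{\left(A \right)} = 2 A^{2}$ ($D{\left(A \right)} = A 2 A = 2 A^{2}$)
$y = -2 + i \sqrt{183}$ ($y = -2 + \sqrt{\left(-3\right) 85 + 2 \cdot 6^{2}} = -2 + \sqrt{-255 + 2 \cdot 36} = -2 + \sqrt{-255 + 72} = -2 + \sqrt{-183} = -2 + i \sqrt{183} \approx -2.0 + 13.528 i$)
$y - 21700 = \left(-2 + i \sqrt{183}\right) - 21700 = -21702 + i \sqrt{183}$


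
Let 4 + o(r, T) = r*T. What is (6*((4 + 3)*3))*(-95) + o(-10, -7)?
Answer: -11904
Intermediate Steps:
o(r, T) = -4 + T*r (o(r, T) = -4 + r*T = -4 + T*r)
(6*((4 + 3)*3))*(-95) + o(-10, -7) = (6*((4 + 3)*3))*(-95) + (-4 - 7*(-10)) = (6*(7*3))*(-95) + (-4 + 70) = (6*21)*(-95) + 66 = 126*(-95) + 66 = -11970 + 66 = -11904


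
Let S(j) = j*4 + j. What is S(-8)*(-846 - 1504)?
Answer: 94000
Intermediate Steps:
S(j) = 5*j (S(j) = 4*j + j = 5*j)
S(-8)*(-846 - 1504) = (5*(-8))*(-846 - 1504) = -40*(-2350) = 94000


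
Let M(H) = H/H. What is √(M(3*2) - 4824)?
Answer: I*√4823 ≈ 69.448*I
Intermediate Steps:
M(H) = 1
√(M(3*2) - 4824) = √(1 - 4824) = √(-4823) = I*√4823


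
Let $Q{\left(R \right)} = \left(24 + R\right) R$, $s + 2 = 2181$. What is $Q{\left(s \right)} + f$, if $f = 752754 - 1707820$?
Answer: $3845271$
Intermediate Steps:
$s = 2179$ ($s = -2 + 2181 = 2179$)
$Q{\left(R \right)} = R \left(24 + R\right)$
$f = -955066$
$Q{\left(s \right)} + f = 2179 \left(24 + 2179\right) - 955066 = 2179 \cdot 2203 - 955066 = 4800337 - 955066 = 3845271$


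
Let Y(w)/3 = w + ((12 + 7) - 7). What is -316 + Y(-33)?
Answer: -379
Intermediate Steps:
Y(w) = 36 + 3*w (Y(w) = 3*(w + ((12 + 7) - 7)) = 3*(w + (19 - 7)) = 3*(w + 12) = 3*(12 + w) = 36 + 3*w)
-316 + Y(-33) = -316 + (36 + 3*(-33)) = -316 + (36 - 99) = -316 - 63 = -379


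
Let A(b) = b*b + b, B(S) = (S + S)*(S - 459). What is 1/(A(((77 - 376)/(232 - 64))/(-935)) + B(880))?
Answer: 24674126400/18282540744400321 ≈ 1.3496e-6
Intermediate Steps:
B(S) = 2*S*(-459 + S) (B(S) = (2*S)*(-459 + S) = 2*S*(-459 + S))
A(b) = b + b**2 (A(b) = b**2 + b = b + b**2)
1/(A(((77 - 376)/(232 - 64))/(-935)) + B(880)) = 1/((((77 - 376)/(232 - 64))/(-935))*(1 + ((77 - 376)/(232 - 64))/(-935)) + 2*880*(-459 + 880)) = 1/((-299/168*(-1/935))*(1 - 299/168*(-1/935)) + 2*880*421) = 1/((-299*1/168*(-1/935))*(1 - 299*1/168*(-1/935)) + 740960) = 1/((-299/168*(-1/935))*(1 - 299/168*(-1/935)) + 740960) = 1/(299*(1 + 299/157080)/157080 + 740960) = 1/((299/157080)*(157379/157080) + 740960) = 1/(47056321/24674126400 + 740960) = 1/(18282540744400321/24674126400) = 24674126400/18282540744400321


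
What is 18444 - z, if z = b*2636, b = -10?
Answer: 44804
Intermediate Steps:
z = -26360 (z = -10*2636 = -26360)
18444 - z = 18444 - 1*(-26360) = 18444 + 26360 = 44804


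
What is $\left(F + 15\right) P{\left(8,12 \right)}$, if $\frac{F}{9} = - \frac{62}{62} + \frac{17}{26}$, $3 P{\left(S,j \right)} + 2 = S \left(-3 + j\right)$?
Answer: $\frac{3605}{13} \approx 277.31$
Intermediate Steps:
$P{\left(S,j \right)} = - \frac{2}{3} + \frac{S \left(-3 + j\right)}{3}$
$F = - \frac{81}{26}$ ($F = 9 \left(- \frac{62}{62} + \frac{17}{26}\right) = 9 \left(\left(-62\right) \frac{1}{62} + 17 \cdot \frac{1}{26}\right) = 9 \left(-1 + \frac{17}{26}\right) = 9 \left(- \frac{9}{26}\right) = - \frac{81}{26} \approx -3.1154$)
$\left(F + 15\right) P{\left(8,12 \right)} = \left(- \frac{81}{26} + 15\right) \left(- \frac{2}{3} - 8 + \frac{1}{3} \cdot 8 \cdot 12\right) = \frac{309 \left(- \frac{2}{3} - 8 + 32\right)}{26} = \frac{309}{26} \cdot \frac{70}{3} = \frac{3605}{13}$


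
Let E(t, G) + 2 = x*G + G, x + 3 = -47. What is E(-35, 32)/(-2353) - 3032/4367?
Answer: -278106/10275551 ≈ -0.027065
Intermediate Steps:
x = -50 (x = -3 - 47 = -50)
E(t, G) = -2 - 49*G (E(t, G) = -2 + (-50*G + G) = -2 - 49*G)
E(-35, 32)/(-2353) - 3032/4367 = (-2 - 49*32)/(-2353) - 3032/4367 = (-2 - 1568)*(-1/2353) - 3032*1/4367 = -1570*(-1/2353) - 3032/4367 = 1570/2353 - 3032/4367 = -278106/10275551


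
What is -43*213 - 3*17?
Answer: -9210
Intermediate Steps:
-43*213 - 3*17 = -9159 - 51 = -9210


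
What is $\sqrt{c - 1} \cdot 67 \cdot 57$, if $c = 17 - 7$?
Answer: $11457$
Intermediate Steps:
$c = 10$ ($c = 17 - 7 = 10$)
$\sqrt{c - 1} \cdot 67 \cdot 57 = \sqrt{10 - 1} \cdot 67 \cdot 57 = \sqrt{9} \cdot 67 \cdot 57 = 3 \cdot 67 \cdot 57 = 201 \cdot 57 = 11457$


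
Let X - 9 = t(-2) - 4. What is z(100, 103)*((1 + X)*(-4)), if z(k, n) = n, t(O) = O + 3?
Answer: -2884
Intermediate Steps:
t(O) = 3 + O
X = 6 (X = 9 + ((3 - 2) - 4) = 9 + (1 - 4) = 9 - 3 = 6)
z(100, 103)*((1 + X)*(-4)) = 103*((1 + 6)*(-4)) = 103*(7*(-4)) = 103*(-28) = -2884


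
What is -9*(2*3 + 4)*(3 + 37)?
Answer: -3600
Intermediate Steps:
-9*(2*3 + 4)*(3 + 37) = -9*(6 + 4)*40 = -90*40 = -9*400 = -3600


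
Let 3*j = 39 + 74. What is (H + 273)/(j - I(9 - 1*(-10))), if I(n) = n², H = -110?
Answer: -489/970 ≈ -0.50412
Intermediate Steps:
j = 113/3 (j = (39 + 74)/3 = (⅓)*113 = 113/3 ≈ 37.667)
(H + 273)/(j - I(9 - 1*(-10))) = (-110 + 273)/(113/3 - (9 - 1*(-10))²) = 163/(113/3 - (9 + 10)²) = 163/(113/3 - 1*19²) = 163/(113/3 - 1*361) = 163/(113/3 - 361) = 163/(-970/3) = 163*(-3/970) = -489/970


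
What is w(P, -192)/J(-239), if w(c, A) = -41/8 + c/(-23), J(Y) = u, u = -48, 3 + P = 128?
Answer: 1943/8832 ≈ 0.22000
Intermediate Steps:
P = 125 (P = -3 + 128 = 125)
J(Y) = -48
w(c, A) = -41/8 - c/23 (w(c, A) = -41*1/8 + c*(-1/23) = -41/8 - c/23)
w(P, -192)/J(-239) = (-41/8 - 1/23*125)/(-48) = (-41/8 - 125/23)*(-1/48) = -1943/184*(-1/48) = 1943/8832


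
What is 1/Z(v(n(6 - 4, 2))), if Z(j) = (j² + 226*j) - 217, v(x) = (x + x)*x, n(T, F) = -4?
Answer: 1/8039 ≈ 0.00012439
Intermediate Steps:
v(x) = 2*x² (v(x) = (2*x)*x = 2*x²)
Z(j) = -217 + j² + 226*j
1/Z(v(n(6 - 4, 2))) = 1/(-217 + (2*(-4)²)² + 226*(2*(-4)²)) = 1/(-217 + (2*16)² + 226*(2*16)) = 1/(-217 + 32² + 226*32) = 1/(-217 + 1024 + 7232) = 1/8039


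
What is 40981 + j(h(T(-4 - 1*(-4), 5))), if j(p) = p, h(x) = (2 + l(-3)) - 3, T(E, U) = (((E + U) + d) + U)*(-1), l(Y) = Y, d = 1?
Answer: 40977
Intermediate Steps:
T(E, U) = -1 - E - 2*U (T(E, U) = (((E + U) + 1) + U)*(-1) = ((1 + E + U) + U)*(-1) = (1 + E + 2*U)*(-1) = -1 - E - 2*U)
h(x) = -4 (h(x) = (2 - 3) - 3 = -1 - 3 = -4)
40981 + j(h(T(-4 - 1*(-4), 5))) = 40981 - 4 = 40977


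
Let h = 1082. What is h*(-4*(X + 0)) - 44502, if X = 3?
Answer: -57486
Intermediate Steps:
h*(-4*(X + 0)) - 44502 = 1082*(-4*(3 + 0)) - 44502 = 1082*(-4*3) - 44502 = 1082*(-12) - 44502 = -12984 - 44502 = -57486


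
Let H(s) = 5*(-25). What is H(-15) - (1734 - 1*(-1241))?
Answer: -3100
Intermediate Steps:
H(s) = -125
H(-15) - (1734 - 1*(-1241)) = -125 - (1734 - 1*(-1241)) = -125 - (1734 + 1241) = -125 - 1*2975 = -125 - 2975 = -3100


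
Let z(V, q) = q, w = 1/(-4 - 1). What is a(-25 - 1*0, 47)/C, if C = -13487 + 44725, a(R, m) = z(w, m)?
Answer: 47/31238 ≈ 0.0015046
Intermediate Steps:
w = -⅕ (w = 1/(-5) = -⅕ ≈ -0.20000)
a(R, m) = m
C = 31238
a(-25 - 1*0, 47)/C = 47/31238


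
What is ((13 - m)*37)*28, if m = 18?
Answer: -5180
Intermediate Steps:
((13 - m)*37)*28 = ((13 - 1*18)*37)*28 = ((13 - 18)*37)*28 = -5*37*28 = -185*28 = -5180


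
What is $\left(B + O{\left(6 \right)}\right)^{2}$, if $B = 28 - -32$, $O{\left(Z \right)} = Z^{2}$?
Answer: $9216$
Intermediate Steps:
$B = 60$ ($B = 28 + 32 = 60$)
$\left(B + O{\left(6 \right)}\right)^{2} = \left(60 + 6^{2}\right)^{2} = \left(60 + 36\right)^{2} = 96^{2} = 9216$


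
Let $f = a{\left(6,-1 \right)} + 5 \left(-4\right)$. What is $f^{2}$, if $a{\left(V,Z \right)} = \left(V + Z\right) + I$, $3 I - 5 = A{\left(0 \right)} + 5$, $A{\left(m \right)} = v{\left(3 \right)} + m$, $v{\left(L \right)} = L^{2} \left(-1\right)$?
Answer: $\frac{1936}{9} \approx 215.11$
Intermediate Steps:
$v{\left(L \right)} = - L^{2}$
$A{\left(m \right)} = -9 + m$ ($A{\left(m \right)} = - 3^{2} + m = \left(-1\right) 9 + m = -9 + m$)
$I = \frac{1}{3}$ ($I = \frac{5}{3} + \frac{\left(-9 + 0\right) + 5}{3} = \frac{5}{3} + \frac{-9 + 5}{3} = \frac{5}{3} + \frac{1}{3} \left(-4\right) = \frac{5}{3} - \frac{4}{3} = \frac{1}{3} \approx 0.33333$)
$a{\left(V,Z \right)} = \frac{1}{3} + V + Z$ ($a{\left(V,Z \right)} = \left(V + Z\right) + \frac{1}{3} = \frac{1}{3} + V + Z$)
$f = - \frac{44}{3}$ ($f = \left(\frac{1}{3} + 6 - 1\right) + 5 \left(-4\right) = \frac{16}{3} - 20 = - \frac{44}{3} \approx -14.667$)
$f^{2} = \left(- \frac{44}{3}\right)^{2} = \frac{1936}{9}$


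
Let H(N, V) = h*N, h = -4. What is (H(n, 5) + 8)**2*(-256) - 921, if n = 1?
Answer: -5017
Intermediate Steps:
H(N, V) = -4*N
(H(n, 5) + 8)**2*(-256) - 921 = (-4*1 + 8)**2*(-256) - 921 = (-4 + 8)**2*(-256) - 921 = 4**2*(-256) - 921 = 16*(-256) - 921 = -4096 - 921 = -5017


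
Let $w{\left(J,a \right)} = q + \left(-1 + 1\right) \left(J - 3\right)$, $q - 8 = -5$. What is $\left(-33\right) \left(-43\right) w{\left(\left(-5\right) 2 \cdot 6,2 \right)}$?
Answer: $4257$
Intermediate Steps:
$q = 3$ ($q = 8 - 5 = 3$)
$w{\left(J,a \right)} = 3$ ($w{\left(J,a \right)} = 3 + \left(-1 + 1\right) \left(J - 3\right) = 3 + 0 \left(-3 + J\right) = 3 + 0 = 3$)
$\left(-33\right) \left(-43\right) w{\left(\left(-5\right) 2 \cdot 6,2 \right)} = \left(-33\right) \left(-43\right) 3 = 1419 \cdot 3 = 4257$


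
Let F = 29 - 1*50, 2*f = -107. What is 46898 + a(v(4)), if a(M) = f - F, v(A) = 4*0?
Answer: 93731/2 ≈ 46866.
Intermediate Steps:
f = -107/2 (f = (½)*(-107) = -107/2 ≈ -53.500)
F = -21 (F = 29 - 50 = -21)
v(A) = 0
a(M) = -65/2 (a(M) = -107/2 - 1*(-21) = -107/2 + 21 = -65/2)
46898 + a(v(4)) = 46898 - 65/2 = 93731/2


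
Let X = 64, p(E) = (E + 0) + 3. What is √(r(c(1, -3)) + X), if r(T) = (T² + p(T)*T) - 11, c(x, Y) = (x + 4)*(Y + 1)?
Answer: √223 ≈ 14.933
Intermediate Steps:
c(x, Y) = (1 + Y)*(4 + x) (c(x, Y) = (4 + x)*(1 + Y) = (1 + Y)*(4 + x))
p(E) = 3 + E (p(E) = E + 3 = 3 + E)
r(T) = -11 + T² + T*(3 + T) (r(T) = (T² + (3 + T)*T) - 11 = (T² + T*(3 + T)) - 11 = -11 + T² + T*(3 + T))
√(r(c(1, -3)) + X) = √((-11 + (4 + 1 + 4*(-3) - 3*1)² + (4 + 1 + 4*(-3) - 3*1)*(3 + (4 + 1 + 4*(-3) - 3*1))) + 64) = √((-11 + (4 + 1 - 12 - 3)² + (4 + 1 - 12 - 3)*(3 + (4 + 1 - 12 - 3))) + 64) = √((-11 + (-10)² - 10*(3 - 10)) + 64) = √((-11 + 100 - 10*(-7)) + 64) = √((-11 + 100 + 70) + 64) = √(159 + 64) = √223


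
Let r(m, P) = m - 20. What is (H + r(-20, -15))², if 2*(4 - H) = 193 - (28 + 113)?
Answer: 3844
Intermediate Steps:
r(m, P) = -20 + m
H = -22 (H = 4 - (193 - (28 + 113))/2 = 4 - (193 - 1*141)/2 = 4 - (193 - 141)/2 = 4 - ½*52 = 4 - 26 = -22)
(H + r(-20, -15))² = (-22 + (-20 - 20))² = (-22 - 40)² = (-62)² = 3844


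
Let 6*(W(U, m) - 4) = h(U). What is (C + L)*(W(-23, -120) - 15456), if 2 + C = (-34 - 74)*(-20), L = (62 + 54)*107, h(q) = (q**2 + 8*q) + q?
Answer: -673061150/3 ≈ -2.2435e+8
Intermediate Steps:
h(q) = q**2 + 9*q
W(U, m) = 4 + U*(9 + U)/6 (W(U, m) = 4 + (U*(9 + U))/6 = 4 + U*(9 + U)/6)
L = 12412 (L = 116*107 = 12412)
C = 2158 (C = -2 + (-34 - 74)*(-20) = -2 - 108*(-20) = -2 + 2160 = 2158)
(C + L)*(W(-23, -120) - 15456) = (2158 + 12412)*((4 + (1/6)*(-23)*(9 - 23)) - 15456) = 14570*((4 + (1/6)*(-23)*(-14)) - 15456) = 14570*((4 + 161/3) - 15456) = 14570*(173/3 - 15456) = 14570*(-46195/3) = -673061150/3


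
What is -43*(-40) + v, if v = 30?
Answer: 1750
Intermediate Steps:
-43*(-40) + v = -43*(-40) + 30 = 1720 + 30 = 1750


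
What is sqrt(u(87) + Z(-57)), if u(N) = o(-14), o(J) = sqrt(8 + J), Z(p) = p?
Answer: sqrt(-57 + I*sqrt(6)) ≈ 0.16218 + 7.5516*I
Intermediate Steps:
u(N) = I*sqrt(6) (u(N) = sqrt(8 - 14) = sqrt(-6) = I*sqrt(6))
sqrt(u(87) + Z(-57)) = sqrt(I*sqrt(6) - 57) = sqrt(-57 + I*sqrt(6))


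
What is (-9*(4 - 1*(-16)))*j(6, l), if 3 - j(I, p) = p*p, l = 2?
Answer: 180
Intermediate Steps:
j(I, p) = 3 - p² (j(I, p) = 3 - p*p = 3 - p²)
(-9*(4 - 1*(-16)))*j(6, l) = (-9*(4 - 1*(-16)))*(3 - 1*2²) = (-9*(4 + 16))*(3 - 1*4) = (-9*20)*(3 - 4) = -180*(-1) = 180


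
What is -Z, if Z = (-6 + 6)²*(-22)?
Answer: 0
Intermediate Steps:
Z = 0 (Z = 0²*(-22) = 0*(-22) = 0)
-Z = -1*0 = 0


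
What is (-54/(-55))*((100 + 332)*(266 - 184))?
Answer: 1912896/55 ≈ 34780.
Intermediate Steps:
(-54/(-55))*((100 + 332)*(266 - 184)) = (-54*(-1/55))*(432*82) = (54/55)*35424 = 1912896/55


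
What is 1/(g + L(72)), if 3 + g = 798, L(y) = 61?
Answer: 1/856 ≈ 0.0011682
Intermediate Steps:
g = 795 (g = -3 + 798 = 795)
1/(g + L(72)) = 1/(795 + 61) = 1/856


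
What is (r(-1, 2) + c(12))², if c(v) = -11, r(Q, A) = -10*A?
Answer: 961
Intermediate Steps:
(r(-1, 2) + c(12))² = (-10*2 - 11)² = (-20 - 11)² = (-31)² = 961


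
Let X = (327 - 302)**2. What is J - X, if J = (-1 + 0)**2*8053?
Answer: 7428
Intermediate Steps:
X = 625 (X = 25**2 = 625)
J = 8053 (J = (-1)**2*8053 = 1*8053 = 8053)
J - X = 8053 - 1*625 = 8053 - 625 = 7428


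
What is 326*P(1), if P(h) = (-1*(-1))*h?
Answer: 326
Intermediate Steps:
P(h) = h (P(h) = 1*h = h)
326*P(1) = 326*1 = 326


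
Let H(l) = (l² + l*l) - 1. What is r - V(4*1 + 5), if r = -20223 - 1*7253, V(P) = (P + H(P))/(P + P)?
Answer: -247369/9 ≈ -27485.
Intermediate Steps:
H(l) = -1 + 2*l² (H(l) = (l² + l²) - 1 = 2*l² - 1 = -1 + 2*l²)
V(P) = (-1 + P + 2*P²)/(2*P) (V(P) = (P + (-1 + 2*P²))/(P + P) = (-1 + P + 2*P²)/((2*P)) = (-1 + P + 2*P²)*(1/(2*P)) = (-1 + P + 2*P²)/(2*P))
r = -27476 (r = -20223 - 7253 = -27476)
r - V(4*1 + 5) = -27476 - (½ + (4*1 + 5) - 1/(2*(4*1 + 5))) = -27476 - (½ + (4 + 5) - 1/(2*(4 + 5))) = -27476 - (½ + 9 - ½/9) = -27476 - (½ + 9 - ½*⅑) = -27476 - (½ + 9 - 1/18) = -27476 - 1*85/9 = -27476 - 85/9 = -247369/9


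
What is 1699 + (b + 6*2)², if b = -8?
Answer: 1715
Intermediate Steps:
1699 + (b + 6*2)² = 1699 + (-8 + 6*2)² = 1699 + (-8 + 12)² = 1699 + 4² = 1699 + 16 = 1715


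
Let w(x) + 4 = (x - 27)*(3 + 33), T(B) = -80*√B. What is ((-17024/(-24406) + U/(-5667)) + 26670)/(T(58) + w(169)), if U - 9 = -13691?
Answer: 588876761253185/111167705085129 + 9222815368100*√58/111167705085129 ≈ 5.9290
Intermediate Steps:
U = -13682 (U = 9 - 13691 = -13682)
w(x) = -976 + 36*x (w(x) = -4 + (x - 27)*(3 + 33) = -4 + (-27 + x)*36 = -4 + (-972 + 36*x) = -976 + 36*x)
((-17024/(-24406) + U/(-5667)) + 26670)/(T(58) + w(169)) = ((-17024/(-24406) - 13682/(-5667)) + 26670)/(-80*√58 + (-976 + 36*169)) = ((-17024*(-1/24406) - 13682*(-1/5667)) + 26670)/(-80*√58 + (-976 + 6084)) = ((8512/12203 + 13682/5667) + 26670)/(-80*√58 + 5108) = (215198950/69154401 + 26670)/(5108 - 80*√58) = 1844563073620/(69154401*(5108 - 80*√58))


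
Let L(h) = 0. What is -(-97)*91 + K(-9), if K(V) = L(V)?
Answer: 8827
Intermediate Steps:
K(V) = 0
-(-97)*91 + K(-9) = -(-97)*91 + 0 = -97*(-91) + 0 = 8827 + 0 = 8827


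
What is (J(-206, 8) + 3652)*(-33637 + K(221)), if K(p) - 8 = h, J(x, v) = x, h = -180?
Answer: -116505814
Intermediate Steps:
K(p) = -172 (K(p) = 8 - 180 = -172)
(J(-206, 8) + 3652)*(-33637 + K(221)) = (-206 + 3652)*(-33637 - 172) = 3446*(-33809) = -116505814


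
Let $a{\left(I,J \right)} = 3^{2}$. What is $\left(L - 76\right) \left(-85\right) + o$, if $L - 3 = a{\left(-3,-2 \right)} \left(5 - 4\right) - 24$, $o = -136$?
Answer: $7344$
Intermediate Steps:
$a{\left(I,J \right)} = 9$
$L = -12$ ($L = 3 - \left(24 - 9 \left(5 - 4\right)\right) = 3 + \left(9 \cdot 1 - 24\right) = 3 + \left(9 - 24\right) = 3 - 15 = -12$)
$\left(L - 76\right) \left(-85\right) + o = \left(-12 - 76\right) \left(-85\right) - 136 = \left(-88\right) \left(-85\right) - 136 = 7480 - 136 = 7344$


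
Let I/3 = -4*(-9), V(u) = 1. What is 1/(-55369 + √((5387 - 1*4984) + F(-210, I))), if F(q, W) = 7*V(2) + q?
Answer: -55369/3065725961 - 10*√2/3065725961 ≈ -1.8065e-5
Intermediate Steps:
I = 108 (I = 3*(-4*(-9)) = 3*36 = 108)
F(q, W) = 7 + q (F(q, W) = 7*1 + q = 7 + q)
1/(-55369 + √((5387 - 1*4984) + F(-210, I))) = 1/(-55369 + √((5387 - 1*4984) + (7 - 210))) = 1/(-55369 + √((5387 - 4984) - 203)) = 1/(-55369 + √(403 - 203)) = 1/(-55369 + √200) = 1/(-55369 + 10*√2)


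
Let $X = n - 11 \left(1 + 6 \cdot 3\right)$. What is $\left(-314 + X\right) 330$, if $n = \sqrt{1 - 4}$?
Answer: $-172590 + 330 i \sqrt{3} \approx -1.7259 \cdot 10^{5} + 571.58 i$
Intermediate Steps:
$n = i \sqrt{3}$ ($n = \sqrt{-3} = i \sqrt{3} \approx 1.732 i$)
$X = -209 + i \sqrt{3}$ ($X = i \sqrt{3} - 11 \left(1 + 6 \cdot 3\right) = i \sqrt{3} - 11 \left(1 + 18\right) = i \sqrt{3} - 209 = -209 + i \sqrt{3} \approx -209.0 + 1.732 i$)
$\left(-314 + X\right) 330 = \left(-314 - \left(209 - i \sqrt{3}\right)\right) 330 = \left(-523 + i \sqrt{3}\right) 330 = -172590 + 330 i \sqrt{3}$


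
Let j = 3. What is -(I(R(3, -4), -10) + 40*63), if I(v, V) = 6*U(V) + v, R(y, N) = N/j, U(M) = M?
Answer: -7376/3 ≈ -2458.7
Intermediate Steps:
R(y, N) = N/3
I(v, V) = v + 6*V (I(v, V) = 6*V + v = v + 6*V)
-(I(R(3, -4), -10) + 40*63) = -(((⅓)*(-4) + 6*(-10)) + 40*63) = -((-4/3 - 60) + 2520) = -(-184/3 + 2520) = -1*7376/3 = -7376/3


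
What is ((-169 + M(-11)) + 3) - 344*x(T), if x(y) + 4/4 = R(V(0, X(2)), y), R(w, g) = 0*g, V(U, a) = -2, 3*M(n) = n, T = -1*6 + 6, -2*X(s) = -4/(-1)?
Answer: 523/3 ≈ 174.33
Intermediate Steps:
X(s) = -2 (X(s) = -(-2)/(-1) = -(-2)*(-1) = -1/2*4 = -2)
T = 0 (T = -6 + 6 = 0)
M(n) = n/3
R(w, g) = 0
x(y) = -1 (x(y) = -1 + 0 = -1)
((-169 + M(-11)) + 3) - 344*x(T) = ((-169 + (1/3)*(-11)) + 3) - 344*(-1) = ((-169 - 11/3) + 3) + 344 = (-518/3 + 3) + 344 = -509/3 + 344 = 523/3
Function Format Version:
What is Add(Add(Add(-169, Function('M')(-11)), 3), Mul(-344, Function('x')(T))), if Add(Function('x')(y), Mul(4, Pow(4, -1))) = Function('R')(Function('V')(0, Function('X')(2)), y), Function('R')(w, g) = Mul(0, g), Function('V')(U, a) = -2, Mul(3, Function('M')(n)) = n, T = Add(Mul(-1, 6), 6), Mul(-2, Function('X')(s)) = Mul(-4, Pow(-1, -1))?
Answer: Rational(523, 3) ≈ 174.33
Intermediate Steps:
Function('X')(s) = -2 (Function('X')(s) = Mul(Rational(-1, 2), Mul(-4, Pow(-1, -1))) = Mul(Rational(-1, 2), Mul(-4, -1)) = Mul(Rational(-1, 2), 4) = -2)
T = 0 (T = Add(-6, 6) = 0)
Function('M')(n) = Mul(Rational(1, 3), n)
Function('R')(w, g) = 0
Function('x')(y) = -1 (Function('x')(y) = Add(-1, 0) = -1)
Add(Add(Add(-169, Function('M')(-11)), 3), Mul(-344, Function('x')(T))) = Add(Add(Add(-169, Mul(Rational(1, 3), -11)), 3), Mul(-344, -1)) = Add(Add(Add(-169, Rational(-11, 3)), 3), 344) = Add(Add(Rational(-518, 3), 3), 344) = Add(Rational(-509, 3), 344) = Rational(523, 3)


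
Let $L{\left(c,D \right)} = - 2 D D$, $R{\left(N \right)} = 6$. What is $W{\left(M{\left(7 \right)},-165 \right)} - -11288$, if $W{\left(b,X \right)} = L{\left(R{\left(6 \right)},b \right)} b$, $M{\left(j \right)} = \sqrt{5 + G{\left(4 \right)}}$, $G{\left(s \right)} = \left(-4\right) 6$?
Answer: $11288 + 38 i \sqrt{19} \approx 11288.0 + 165.64 i$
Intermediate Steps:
$G{\left(s \right)} = -24$
$L{\left(c,D \right)} = - 2 D^{2}$
$M{\left(j \right)} = i \sqrt{19}$ ($M{\left(j \right)} = \sqrt{5 - 24} = \sqrt{-19} = i \sqrt{19}$)
$W{\left(b,X \right)} = - 2 b^{3}$ ($W{\left(b,X \right)} = - 2 b^{2} b = - 2 b^{3}$)
$W{\left(M{\left(7 \right)},-165 \right)} - -11288 = - 2 \left(i \sqrt{19}\right)^{3} - -11288 = - 2 \left(- 19 i \sqrt{19}\right) + 11288 = 38 i \sqrt{19} + 11288 = 11288 + 38 i \sqrt{19}$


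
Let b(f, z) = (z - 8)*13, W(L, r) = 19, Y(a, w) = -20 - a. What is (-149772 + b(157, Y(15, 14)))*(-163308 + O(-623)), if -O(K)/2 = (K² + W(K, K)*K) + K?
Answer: 137499647826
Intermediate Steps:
b(f, z) = -104 + 13*z (b(f, z) = (-8 + z)*13 = -104 + 13*z)
O(K) = -40*K - 2*K² (O(K) = -2*((K² + 19*K) + K) = -2*(K² + 20*K) = -40*K - 2*K²)
(-149772 + b(157, Y(15, 14)))*(-163308 + O(-623)) = (-149772 + (-104 + 13*(-20 - 1*15)))*(-163308 - 2*(-623)*(20 - 623)) = (-149772 + (-104 + 13*(-20 - 15)))*(-163308 - 2*(-623)*(-603)) = (-149772 + (-104 + 13*(-35)))*(-163308 - 751338) = (-149772 + (-104 - 455))*(-914646) = (-149772 - 559)*(-914646) = -150331*(-914646) = 137499647826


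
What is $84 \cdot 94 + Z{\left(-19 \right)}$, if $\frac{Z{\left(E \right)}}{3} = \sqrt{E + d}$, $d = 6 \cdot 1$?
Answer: $7896 + 3 i \sqrt{13} \approx 7896.0 + 10.817 i$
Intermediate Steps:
$d = 6$
$Z{\left(E \right)} = 3 \sqrt{6 + E}$ ($Z{\left(E \right)} = 3 \sqrt{E + 6} = 3 \sqrt{6 + E}$)
$84 \cdot 94 + Z{\left(-19 \right)} = 84 \cdot 94 + 3 \sqrt{6 - 19} = 7896 + 3 \sqrt{-13} = 7896 + 3 i \sqrt{13}$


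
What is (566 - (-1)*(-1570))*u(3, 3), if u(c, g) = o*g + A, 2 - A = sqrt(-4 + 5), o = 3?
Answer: -10040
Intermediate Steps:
A = 1 (A = 2 - sqrt(-4 + 5) = 2 - sqrt(1) = 2 - 1*1 = 2 - 1 = 1)
u(c, g) = 1 + 3*g (u(c, g) = 3*g + 1 = 1 + 3*g)
(566 - (-1)*(-1570))*u(3, 3) = (566 - (-1)*(-1570))*(1 + 3*3) = (566 - 1*1570)*(1 + 9) = (566 - 1570)*10 = -1004*10 = -10040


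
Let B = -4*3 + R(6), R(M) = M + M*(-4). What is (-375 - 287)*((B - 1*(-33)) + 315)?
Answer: -210516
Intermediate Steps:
R(M) = -3*M (R(M) = M - 4*M = -3*M)
B = -30 (B = -4*3 - 3*6 = -12 - 18 = -30)
(-375 - 287)*((B - 1*(-33)) + 315) = (-375 - 287)*((-30 - 1*(-33)) + 315) = -662*((-30 + 33) + 315) = -662*(3 + 315) = -662*318 = -210516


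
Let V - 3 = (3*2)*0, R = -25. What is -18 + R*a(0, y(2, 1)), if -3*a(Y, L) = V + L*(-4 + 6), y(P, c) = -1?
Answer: -29/3 ≈ -9.6667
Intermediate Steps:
V = 3 (V = 3 + (3*2)*0 = 3 + 6*0 = 3 + 0 = 3)
a(Y, L) = -1 - 2*L/3 (a(Y, L) = -(3 + L*(-4 + 6))/3 = -(3 + L*2)/3 = -(3 + 2*L)/3 = -1 - 2*L/3)
-18 + R*a(0, y(2, 1)) = -18 - 25*(-1 - ⅔*(-1)) = -18 - 25*(-1 + ⅔) = -18 - 25*(-⅓) = -18 + 25/3 = -29/3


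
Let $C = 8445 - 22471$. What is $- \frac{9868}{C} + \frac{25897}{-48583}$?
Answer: $\frac{3057519}{17932241} \approx 0.1705$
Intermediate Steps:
$C = -14026$ ($C = 8445 - 22471 = -14026$)
$- \frac{9868}{C} + \frac{25897}{-48583} = - \frac{9868}{-14026} + \frac{25897}{-48583} = \left(-9868\right) \left(- \frac{1}{14026}\right) + 25897 \left(- \frac{1}{48583}\right) = \frac{4934}{7013} - \frac{1363}{2557} = \frac{3057519}{17932241}$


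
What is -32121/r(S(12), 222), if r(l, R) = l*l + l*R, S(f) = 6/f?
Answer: -128484/445 ≈ -288.73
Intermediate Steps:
r(l, R) = l² + R*l
-32121/r(S(12), 222) = -32121*2/(222 + 6/12) = -32121*2/(222 + 6*(1/12)) = -32121*2/(222 + ½) = -32121/((½)*(445/2)) = -32121/445/4 = -32121*4/445 = -128484/445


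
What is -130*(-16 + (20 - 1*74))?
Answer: 9100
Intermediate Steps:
-130*(-16 + (20 - 1*74)) = -130*(-16 + (20 - 74)) = -130*(-16 - 54) = -130*(-70) = 9100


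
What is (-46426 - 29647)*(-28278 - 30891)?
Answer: 4501163337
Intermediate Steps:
(-46426 - 29647)*(-28278 - 30891) = -76073*(-59169) = 4501163337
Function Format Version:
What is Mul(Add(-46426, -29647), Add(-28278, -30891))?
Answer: 4501163337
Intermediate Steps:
Mul(Add(-46426, -29647), Add(-28278, -30891)) = Mul(-76073, -59169) = 4501163337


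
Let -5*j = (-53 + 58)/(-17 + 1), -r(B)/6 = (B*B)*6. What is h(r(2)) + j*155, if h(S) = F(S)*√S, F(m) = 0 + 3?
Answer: 155/16 + 36*I ≈ 9.6875 + 36.0*I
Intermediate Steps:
r(B) = -36*B² (r(B) = -6*B*B*6 = -6*B²*6 = -36*B²)
F(m) = 3
j = 1/16 (j = -(-53 + 58)/(5*(-17 + 1)) = -1/(-16) = -(-1)/16 = -⅕*(-5/16) = 1/16 ≈ 0.062500)
h(S) = 3*√S
h(r(2)) + j*155 = 3*√(-36*2²) + (1/16)*155 = 3*√(-36*4) + 155/16 = 3*√(-144) + 155/16 = 3*(12*I) + 155/16 = 36*I + 155/16 = 155/16 + 36*I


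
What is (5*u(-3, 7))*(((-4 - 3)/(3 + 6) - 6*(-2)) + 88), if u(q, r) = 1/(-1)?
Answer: -4465/9 ≈ -496.11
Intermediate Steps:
u(q, r) = -1
(5*u(-3, 7))*(((-4 - 3)/(3 + 6) - 6*(-2)) + 88) = (5*(-1))*(((-4 - 3)/(3 + 6) - 6*(-2)) + 88) = -5*((-7/9 + 12) + 88) = -5*(101/9 + 88) = -5*893/9 = -4465/9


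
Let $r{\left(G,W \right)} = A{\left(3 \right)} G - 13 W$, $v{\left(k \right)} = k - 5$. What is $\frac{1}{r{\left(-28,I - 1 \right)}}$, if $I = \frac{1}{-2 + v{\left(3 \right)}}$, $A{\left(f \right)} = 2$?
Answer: $- \frac{4}{159} \approx -0.025157$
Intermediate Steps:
$v{\left(k \right)} = -5 + k$
$I = - \frac{1}{4}$ ($I = \frac{1}{-2 + \left(-5 + 3\right)} = \frac{1}{-2 - 2} = \frac{1}{-4} = - \frac{1}{4} \approx -0.25$)
$r{\left(G,W \right)} = - 13 W + 2 G$ ($r{\left(G,W \right)} = 2 G - 13 W = - 13 W + 2 G$)
$\frac{1}{r{\left(-28,I - 1 \right)}} = \frac{1}{- 13 \left(- \frac{1}{4} - 1\right) + 2 \left(-28\right)} = \frac{1}{- 13 \left(- \frac{1}{4} - 1\right) - 56} = \frac{1}{\left(-13\right) \left(- \frac{5}{4}\right) - 56} = \frac{1}{\frac{65}{4} - 56} = \frac{1}{- \frac{159}{4}} = - \frac{4}{159}$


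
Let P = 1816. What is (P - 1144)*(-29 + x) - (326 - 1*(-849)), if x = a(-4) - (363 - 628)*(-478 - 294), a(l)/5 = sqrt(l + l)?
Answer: -137498423 + 6720*I*sqrt(2) ≈ -1.375e+8 + 9503.5*I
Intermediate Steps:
a(l) = 5*sqrt(2)*sqrt(l) (a(l) = 5*sqrt(l + l) = 5*sqrt(2*l) = 5*(sqrt(2)*sqrt(l)) = 5*sqrt(2)*sqrt(l))
x = -204580 + 10*I*sqrt(2) (x = 5*sqrt(2)*sqrt(-4) - (363 - 628)*(-478 - 294) = 5*sqrt(2)*(2*I) - (-265)*(-772) = 10*I*sqrt(2) - 1*204580 = 10*I*sqrt(2) - 204580 = -204580 + 10*I*sqrt(2) ≈ -2.0458e+5 + 14.142*I)
(P - 1144)*(-29 + x) - (326 - 1*(-849)) = (1816 - 1144)*(-29 + (-204580 + 10*I*sqrt(2))) - (326 - 1*(-849)) = 672*(-204609 + 10*I*sqrt(2)) - (326 + 849) = (-137497248 + 6720*I*sqrt(2)) - 1*1175 = (-137497248 + 6720*I*sqrt(2)) - 1175 = -137498423 + 6720*I*sqrt(2)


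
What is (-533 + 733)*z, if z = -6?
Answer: -1200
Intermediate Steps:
(-533 + 733)*z = (-533 + 733)*(-6) = 200*(-6) = -1200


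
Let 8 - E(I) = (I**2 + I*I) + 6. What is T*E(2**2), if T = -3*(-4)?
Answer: -360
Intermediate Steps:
E(I) = 2 - 2*I**2 (E(I) = 8 - ((I**2 + I*I) + 6) = 8 - ((I**2 + I**2) + 6) = 8 - (2*I**2 + 6) = 8 - (6 + 2*I**2) = 8 + (-6 - 2*I**2) = 2 - 2*I**2)
T = 12
T*E(2**2) = 12*(2 - 2*(2**2)**2) = 12*(2 - 2*4**2) = 12*(2 - 2*16) = 12*(2 - 32) = 12*(-30) = -360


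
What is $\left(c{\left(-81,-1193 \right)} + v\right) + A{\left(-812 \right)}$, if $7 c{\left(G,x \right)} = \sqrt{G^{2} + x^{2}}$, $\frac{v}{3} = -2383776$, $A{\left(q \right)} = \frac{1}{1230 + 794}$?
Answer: $- \frac{14474287871}{2024} + \frac{\sqrt{1429810}}{7} \approx -7.1512 \cdot 10^{6}$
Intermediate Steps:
$A{\left(q \right)} = \frac{1}{2024}$
$v = -7151328$ ($v = 3 \left(-2383776\right) = -7151328$)
$c{\left(G,x \right)} = \frac{\sqrt{G^{2} + x^{2}}}{7}$
$\left(c{\left(-81,-1193 \right)} + v\right) + A{\left(-812 \right)} = \left(\frac{\sqrt{\left(-81\right)^{2} + \left(-1193\right)^{2}}}{7} - 7151328\right) + \frac{1}{2024} = \left(\frac{\sqrt{6561 + 1423249}}{7} - 7151328\right) + \frac{1}{2024} = \left(\frac{\sqrt{1429810}}{7} - 7151328\right) + \frac{1}{2024} = \left(-7151328 + \frac{\sqrt{1429810}}{7}\right) + \frac{1}{2024} = - \frac{14474287871}{2024} + \frac{\sqrt{1429810}}{7}$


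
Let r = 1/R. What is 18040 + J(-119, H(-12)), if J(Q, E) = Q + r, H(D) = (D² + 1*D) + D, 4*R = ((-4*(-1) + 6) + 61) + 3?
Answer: 663079/37 ≈ 17921.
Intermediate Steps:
R = 37/2 (R = (((-4*(-1) + 6) + 61) + 3)/4 = (((4 + 6) + 61) + 3)/4 = ((10 + 61) + 3)/4 = (71 + 3)/4 = (¼)*74 = 37/2 ≈ 18.500)
H(D) = D² + 2*D (H(D) = (D² + D) + D = (D + D²) + D = D² + 2*D)
r = 2/37 (r = 1/(37/2) = 2/37 ≈ 0.054054)
J(Q, E) = 2/37 + Q (J(Q, E) = Q + 2/37 = 2/37 + Q)
18040 + J(-119, H(-12)) = 18040 + (2/37 - 119) = 18040 - 4401/37 = 663079/37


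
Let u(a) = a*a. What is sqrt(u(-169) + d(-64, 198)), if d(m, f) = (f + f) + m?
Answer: sqrt(28893) ≈ 169.98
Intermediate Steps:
d(m, f) = m + 2*f (d(m, f) = 2*f + m = m + 2*f)
u(a) = a**2
sqrt(u(-169) + d(-64, 198)) = sqrt((-169)**2 + (-64 + 2*198)) = sqrt(28561 + (-64 + 396)) = sqrt(28561 + 332) = sqrt(28893)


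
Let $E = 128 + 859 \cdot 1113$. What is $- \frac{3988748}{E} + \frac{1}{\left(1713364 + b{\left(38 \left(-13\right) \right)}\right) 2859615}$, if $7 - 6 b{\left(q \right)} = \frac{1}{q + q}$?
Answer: $- \frac{7723444590237019010548}{1851488010764793295455} \approx -4.1715$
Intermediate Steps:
$b{\left(q \right)} = \frac{7}{6} - \frac{1}{12 q}$ ($b{\left(q \right)} = \frac{7}{6} - \frac{1}{6 \left(q + q\right)} = \frac{7}{6} - \frac{1}{6 \cdot 2 q} = \frac{7}{6} - \frac{\frac{1}{2} \frac{1}{q}}{6} = \frac{7}{6} - \frac{1}{12 q}$)
$E = 956195$ ($E = 128 + 956067 = 956195$)
$- \frac{3988748}{E} + \frac{1}{\left(1713364 + b{\left(38 \left(-13\right) \right)}\right) 2859615} = - \frac{3988748}{956195} + \frac{1}{\left(1713364 + \frac{-1 + 14 \cdot 38 \left(-13\right)}{12 \cdot 38 \left(-13\right)}\right) 2859615} = \left(-3988748\right) \frac{1}{956195} + \frac{1}{1713364 + \frac{-1 + 14 \left(-494\right)}{12 \left(-494\right)}} \frac{1}{2859615} = - \frac{3988748}{956195} + \frac{1}{1713364 + \frac{1}{12} \left(- \frac{1}{494}\right) \left(-1 - 6916\right)} \frac{1}{2859615} = - \frac{3988748}{956195} + \frac{1}{1713364 + \frac{1}{12} \left(- \frac{1}{494}\right) \left(-6917\right)} \frac{1}{2859615} = - \frac{3988748}{956195} + \frac{1}{1713364 + \frac{6917}{5928}} \cdot \frac{1}{2859615} = - \frac{3988748}{956195} + \frac{1}{\frac{10156828709}{5928}} \cdot \frac{1}{2859615} = - \frac{3988748}{956195} + \frac{5928}{10156828709} \cdot \frac{1}{2859615} = - \frac{3988748}{956195} + \frac{1976}{9681539909562345} = - \frac{7723444590237019010548}{1851488010764793295455}$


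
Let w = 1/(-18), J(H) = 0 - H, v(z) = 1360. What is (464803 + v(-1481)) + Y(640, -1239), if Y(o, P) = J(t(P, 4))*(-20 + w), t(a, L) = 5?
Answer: 8392739/18 ≈ 4.6626e+5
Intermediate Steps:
J(H) = -H
w = -1/18 ≈ -0.055556
Y(o, P) = 1805/18 (Y(o, P) = (-1*5)*(-20 - 1/18) = -5*(-361/18) = 1805/18)
(464803 + v(-1481)) + Y(640, -1239) = (464803 + 1360) + 1805/18 = 466163 + 1805/18 = 8392739/18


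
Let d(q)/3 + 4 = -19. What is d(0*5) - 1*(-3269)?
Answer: 3200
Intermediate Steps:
d(q) = -69 (d(q) = -12 + 3*(-19) = -12 - 57 = -69)
d(0*5) - 1*(-3269) = -69 - 1*(-3269) = -69 + 3269 = 3200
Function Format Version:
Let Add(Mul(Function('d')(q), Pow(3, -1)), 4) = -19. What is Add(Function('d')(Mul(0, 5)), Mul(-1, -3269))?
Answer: 3200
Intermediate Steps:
Function('d')(q) = -69 (Function('d')(q) = Add(-12, Mul(3, -19)) = Add(-12, -57) = -69)
Add(Function('d')(Mul(0, 5)), Mul(-1, -3269)) = Add(-69, Mul(-1, -3269)) = Add(-69, 3269) = 3200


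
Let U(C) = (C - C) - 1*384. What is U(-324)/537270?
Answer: -64/89545 ≈ -0.00071472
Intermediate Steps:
U(C) = -384 (U(C) = 0 - 384 = -384)
U(-324)/537270 = -384/537270 = -384*1/537270 = -64/89545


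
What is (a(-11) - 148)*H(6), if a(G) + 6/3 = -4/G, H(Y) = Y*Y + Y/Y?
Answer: -60902/11 ≈ -5536.5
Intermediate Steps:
H(Y) = 1 + Y² (H(Y) = Y² + 1 = 1 + Y²)
a(G) = -2 - 4/G
(a(-11) - 148)*H(6) = ((-2 - 4/(-11)) - 148)*(1 + 6²) = ((-2 - 4*(-1/11)) - 148)*(1 + 36) = ((-2 + 4/11) - 148)*37 = (-18/11 - 148)*37 = -1646/11*37 = -60902/11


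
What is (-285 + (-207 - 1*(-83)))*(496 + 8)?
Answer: -206136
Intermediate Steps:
(-285 + (-207 - 1*(-83)))*(496 + 8) = (-285 + (-207 + 83))*504 = (-285 - 124)*504 = -409*504 = -206136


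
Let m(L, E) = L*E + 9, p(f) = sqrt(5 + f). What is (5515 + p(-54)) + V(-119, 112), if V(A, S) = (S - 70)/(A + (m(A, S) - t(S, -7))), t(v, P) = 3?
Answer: 74127073/13441 + 7*I ≈ 5515.0 + 7.0*I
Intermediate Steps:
m(L, E) = 9 + E*L (m(L, E) = E*L + 9 = 9 + E*L)
V(A, S) = (-70 + S)/(6 + A + A*S) (V(A, S) = (S - 70)/(A + ((9 + S*A) - 1*3)) = (-70 + S)/(A + ((9 + A*S) - 3)) = (-70 + S)/(A + (6 + A*S)) = (-70 + S)/(6 + A + A*S))
(5515 + p(-54)) + V(-119, 112) = (5515 + sqrt(5 - 54)) + (-70 + 112)/(6 - 119 - 119*112) = (5515 + sqrt(-49)) + 42/(6 - 119 - 13328) = (5515 + 7*I) + 42/(-13441) = (5515 + 7*I) - 1/13441*42 = (5515 + 7*I) - 42/13441 = 74127073/13441 + 7*I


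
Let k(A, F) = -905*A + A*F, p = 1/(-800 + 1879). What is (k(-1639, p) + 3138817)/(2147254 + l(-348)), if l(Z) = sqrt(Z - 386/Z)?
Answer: 169395453676673724/78694584868004027 - 453387019*I*sqrt(10502466)/78694584868004027 ≈ 2.1526 - 1.8671e-5*I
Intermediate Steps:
p = 1/1079 ≈ 0.00092678
(k(-1639, p) + 3138817)/(2147254 + l(-348)) = (-1639*(-905 + 1/1079) + 3138817)/(2147254 + sqrt(-348 - 386/(-348))) = (-1639*(-976494/1079) + 3138817)/(2147254 + sqrt(-348 - 386*(-1/348))) = (1600473666/1079 + 3138817)/(2147254 + sqrt(-348 + 193/174)) = 4987257209/(1079*(2147254 + sqrt(-60359/174))) = 4987257209/(1079*(2147254 + I*sqrt(10502466)/174))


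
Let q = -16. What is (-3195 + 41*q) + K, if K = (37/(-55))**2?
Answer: -11647906/3025 ≈ -3850.5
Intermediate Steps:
K = 1369/3025 (K = (37*(-1/55))**2 = (-37/55)**2 = 1369/3025 ≈ 0.45256)
(-3195 + 41*q) + K = (-3195 + 41*(-16)) + 1369/3025 = (-3195 - 656) + 1369/3025 = -3851 + 1369/3025 = -11647906/3025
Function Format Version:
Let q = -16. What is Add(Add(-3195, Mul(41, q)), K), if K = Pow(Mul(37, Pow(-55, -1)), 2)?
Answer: Rational(-11647906, 3025) ≈ -3850.5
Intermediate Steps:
K = Rational(1369, 3025) (K = Pow(Mul(37, Rational(-1, 55)), 2) = Pow(Rational(-37, 55), 2) = Rational(1369, 3025) ≈ 0.45256)
Add(Add(-3195, Mul(41, q)), K) = Add(Add(-3195, Mul(41, -16)), Rational(1369, 3025)) = Add(Add(-3195, -656), Rational(1369, 3025)) = Add(-3851, Rational(1369, 3025)) = Rational(-11647906, 3025)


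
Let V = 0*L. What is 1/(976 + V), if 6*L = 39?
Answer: 1/976 ≈ 0.0010246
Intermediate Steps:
L = 13/2 (L = (⅙)*39 = 13/2 ≈ 6.5000)
V = 0 (V = 0*(13/2) = 0)
1/(976 + V) = 1/(976 + 0) = 1/976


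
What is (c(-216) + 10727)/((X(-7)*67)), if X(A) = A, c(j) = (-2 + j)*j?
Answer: -57815/469 ≈ -123.27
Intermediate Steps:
c(j) = j*(-2 + j)
(c(-216) + 10727)/((X(-7)*67)) = (-216*(-2 - 216) + 10727)/((-7*67)) = (-216*(-218) + 10727)/(-469) = (47088 + 10727)*(-1/469) = 57815*(-1/469) = -57815/469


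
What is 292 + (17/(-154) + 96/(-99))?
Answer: 134405/462 ≈ 290.92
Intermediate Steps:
292 + (17/(-154) + 96/(-99)) = 292 + (17*(-1/154) + 96*(-1/99)) = 292 + (-17/154 - 32/33) = 292 - 499/462 = 134405/462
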